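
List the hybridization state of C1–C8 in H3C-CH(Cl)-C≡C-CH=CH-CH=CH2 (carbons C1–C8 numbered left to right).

C1 sp3, C2 sp3, C3 sp, C4 sp, C5 sp2, C6 sp2, C7 sp2, C8 sp2

C1 — 4 σ bonds. Steric number 4, so sp3.
C2 is sp3: 4 σ bonds, 4 electron-density regions.
C3: 2 σ bonds, plus two π bonds — 2 electron domains, sp.
C4: 2 σ bonds, plus two π bonds; 2 regions of electron density → sp.
C5 (3 σ bonds, plus one π bond) has steric number 3: sp2.
C6 has 3 σ bonds, plus one π bond: steric number 3 → sp2.
C7: 3 σ bonds, plus one π bond; 3 regions of electron density → sp2.
C8 is sp2: 3 σ bonds, plus one π bond, 3 electron-density regions.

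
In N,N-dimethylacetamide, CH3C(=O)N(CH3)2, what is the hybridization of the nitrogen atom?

sp²

Amide resonance: N lone pair conjugated with C=O → sp2.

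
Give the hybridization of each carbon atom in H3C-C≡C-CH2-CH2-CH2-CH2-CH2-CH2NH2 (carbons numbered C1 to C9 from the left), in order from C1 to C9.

C1 sp3, C2 sp, C3 sp, C4 sp3, C5 sp3, C6 sp3, C7 sp3, C8 sp3, C9 sp3

C1: 4 σ bonds; 4 regions of electron density → sp3.
C2: 2 σ bonds, plus two π bonds; 2 regions of electron density → sp.
C3: 2 σ bonds, plus two π bonds; 2 regions of electron density → sp.
C4 carries 4 σ bonds, giving a steric number of 4, so it is sp3.
C5 has 4 σ bonds: steric number 4 → sp3.
C6 — 4 σ bonds. Steric number 4, so sp3.
C7 has 4 σ bonds: steric number 4 → sp3.
C8: 4 σ bonds — 4 electron domains, sp3.
C9 has 4 σ bonds: steric number 4 → sp3.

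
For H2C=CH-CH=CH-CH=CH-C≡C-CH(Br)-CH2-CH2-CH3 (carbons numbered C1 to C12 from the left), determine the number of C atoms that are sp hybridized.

2

C1: sp2
C2: sp2
C3: sp2
C4: sp2
C5: sp2
C6: sp2
C7: sp ✓
C8: sp ✓
C9: sp3
C10: sp3
C11: sp3
C12: sp3
C7, C8 → 2 sp carbons.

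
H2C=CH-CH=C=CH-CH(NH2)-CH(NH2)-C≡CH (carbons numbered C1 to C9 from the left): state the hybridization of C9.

C9: 2 σ bonds, plus two π bonds — 2 electron domains, sp.

sp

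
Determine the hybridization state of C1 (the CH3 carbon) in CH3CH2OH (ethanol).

sp^3

C1 (the CH3 carbon) (4 σ bonds) has steric number 4: sp3.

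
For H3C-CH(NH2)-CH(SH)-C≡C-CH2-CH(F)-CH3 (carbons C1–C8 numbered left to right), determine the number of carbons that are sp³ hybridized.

6

C1: sp3 ✓
C2: sp3 ✓
C3: sp3 ✓
C4: sp
C5: sp
C6: sp3 ✓
C7: sp3 ✓
C8: sp3 ✓
C1, C2, C3, C6, C7, C8 → 6 sp3 carbons.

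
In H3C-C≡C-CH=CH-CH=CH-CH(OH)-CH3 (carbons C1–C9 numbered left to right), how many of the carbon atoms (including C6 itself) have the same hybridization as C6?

C6 is sp2 (one π bond).
C1: sp3
C2: sp
C3: sp
C4: sp2 ✓
C5: sp2 ✓
C6: sp2 ✓
C7: sp2 ✓
C8: sp3
C9: sp3
4 carbons are sp2.

4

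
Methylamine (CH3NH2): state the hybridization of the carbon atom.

The carbon atom is sp3: 4 σ bonds, 4 electron-density regions.

sp3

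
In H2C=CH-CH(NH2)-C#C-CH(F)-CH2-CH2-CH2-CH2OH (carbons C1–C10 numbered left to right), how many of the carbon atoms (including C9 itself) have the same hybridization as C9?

C9 is sp3 (only σ bonds).
C1: sp2
C2: sp2
C3: sp3 ✓
C4: sp
C5: sp
C6: sp3 ✓
C7: sp3 ✓
C8: sp3 ✓
C9: sp3 ✓
C10: sp3 ✓
6 carbons are sp3.

6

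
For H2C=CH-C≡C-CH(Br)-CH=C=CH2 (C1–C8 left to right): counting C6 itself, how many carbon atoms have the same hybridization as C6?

4

C6 is sp2 (one π bond).
C1: sp2 ✓
C2: sp2 ✓
C3: sp
C4: sp
C5: sp3
C6: sp2 ✓
C7: sp
C8: sp2 ✓
4 carbons are sp2.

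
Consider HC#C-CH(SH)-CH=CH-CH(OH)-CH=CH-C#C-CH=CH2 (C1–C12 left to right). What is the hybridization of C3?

C3 is sp3: 4 σ bonds, 4 electron-density regions.

sp3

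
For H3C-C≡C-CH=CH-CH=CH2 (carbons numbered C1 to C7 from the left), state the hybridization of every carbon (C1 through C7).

C1 has 4 σ bonds: steric number 4 → sp3.
C2 (2 σ bonds, plus two π bonds) has steric number 2: sp.
C3 has 2 σ bonds, plus two π bonds: steric number 2 → sp.
C4: 3 σ bonds, plus one π bond — 3 electron domains, sp2.
C5: 3 σ bonds, plus one π bond — 3 electron domains, sp2.
C6: 3 σ bonds, plus one π bond — 3 electron domains, sp2.
C7 — 3 σ bonds, plus one π bond. Steric number 3, so sp2.

C1 sp3, C2 sp, C3 sp, C4 sp2, C5 sp2, C6 sp2, C7 sp2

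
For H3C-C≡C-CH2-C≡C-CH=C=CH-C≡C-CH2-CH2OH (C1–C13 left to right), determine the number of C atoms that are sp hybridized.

7

C1: sp3
C2: sp ✓
C3: sp ✓
C4: sp3
C5: sp ✓
C6: sp ✓
C7: sp2
C8: sp ✓
C9: sp2
C10: sp ✓
C11: sp ✓
C12: sp3
C13: sp3
C2, C3, C5, C6, C8, C10, C11 → 7 sp carbons.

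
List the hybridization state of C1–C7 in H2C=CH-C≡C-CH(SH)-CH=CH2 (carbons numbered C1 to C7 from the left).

C1: 3 σ bonds, plus one π bond — 3 electron domains, sp2.
C2 carries 3 σ bonds, plus one π bond, giving a steric number of 3, so it is sp2.
C3 carries 2 σ bonds, plus two π bonds, giving a steric number of 2, so it is sp.
C4: 2 σ bonds, plus two π bonds; 2 regions of electron density → sp.
C5: 4 σ bonds; 4 regions of electron density → sp3.
C6 carries 3 σ bonds, plus one π bond, giving a steric number of 3, so it is sp2.
C7 (3 σ bonds, plus one π bond) has steric number 3: sp2.

C1 sp2, C2 sp2, C3 sp, C4 sp, C5 sp3, C6 sp2, C7 sp2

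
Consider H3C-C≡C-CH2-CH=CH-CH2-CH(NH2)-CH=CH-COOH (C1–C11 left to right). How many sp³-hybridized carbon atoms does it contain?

4

C1: sp3 ✓
C2: sp
C3: sp
C4: sp3 ✓
C5: sp2
C6: sp2
C7: sp3 ✓
C8: sp3 ✓
C9: sp2
C10: sp2
C11: sp2
C1, C4, C7, C8 → 4 sp3 carbons.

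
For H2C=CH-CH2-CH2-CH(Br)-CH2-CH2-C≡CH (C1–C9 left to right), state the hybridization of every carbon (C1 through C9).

C1 sp2, C2 sp2, C3 sp3, C4 sp3, C5 sp3, C6 sp3, C7 sp3, C8 sp, C9 sp

C1 — 3 σ bonds, plus one π bond. Steric number 3, so sp2.
C2 — 3 σ bonds, plus one π bond. Steric number 3, so sp2.
C3 has 4 σ bonds: steric number 4 → sp3.
C4 carries 4 σ bonds, giving a steric number of 4, so it is sp3.
C5: 4 σ bonds; 4 regions of electron density → sp3.
C6: 4 σ bonds; 4 regions of electron density → sp3.
C7 (4 σ bonds) has steric number 4: sp3.
C8 has 2 σ bonds, plus two π bonds: steric number 2 → sp.
C9: 2 σ bonds, plus two π bonds — 2 electron domains, sp.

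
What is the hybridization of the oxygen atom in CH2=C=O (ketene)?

The oxygen atom is sp2: 1 σ bond and 2 lone pairs, plus one π bond, 3 electron-density regions.

sp^2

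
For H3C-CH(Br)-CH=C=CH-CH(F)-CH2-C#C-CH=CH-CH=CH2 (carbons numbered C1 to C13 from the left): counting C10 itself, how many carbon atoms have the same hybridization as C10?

6

C10 is sp2 (one π bond).
C1: sp3
C2: sp3
C3: sp2 ✓
C4: sp
C5: sp2 ✓
C6: sp3
C7: sp3
C8: sp
C9: sp
C10: sp2 ✓
C11: sp2 ✓
C12: sp2 ✓
C13: sp2 ✓
6 carbons are sp2.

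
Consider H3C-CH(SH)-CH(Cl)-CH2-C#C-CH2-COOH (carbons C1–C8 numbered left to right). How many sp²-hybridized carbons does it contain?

C1: sp3
C2: sp3
C3: sp3
C4: sp3
C5: sp
C6: sp
C7: sp3
C8: sp2 ✓
C8 → 1 sp2 carbon.

1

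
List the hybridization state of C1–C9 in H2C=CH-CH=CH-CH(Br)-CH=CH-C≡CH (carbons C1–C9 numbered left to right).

C1 has 3 σ bonds, plus one π bond: steric number 3 → sp2.
C2 has 3 σ bonds, plus one π bond: steric number 3 → sp2.
C3 is sp2: 3 σ bonds, plus one π bond, 3 electron-density regions.
C4 has 3 σ bonds, plus one π bond: steric number 3 → sp2.
C5: 4 σ bonds; 4 regions of electron density → sp3.
C6 has 3 σ bonds, plus one π bond: steric number 3 → sp2.
C7 has 3 σ bonds, plus one π bond: steric number 3 → sp2.
C8: 2 σ bonds, plus two π bonds — 2 electron domains, sp.
C9 has 2 σ bonds, plus two π bonds: steric number 2 → sp.

C1 sp2, C2 sp2, C3 sp2, C4 sp2, C5 sp3, C6 sp2, C7 sp2, C8 sp, C9 sp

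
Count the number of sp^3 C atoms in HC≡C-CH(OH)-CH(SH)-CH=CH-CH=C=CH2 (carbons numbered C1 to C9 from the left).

C1: sp
C2: sp
C3: sp3 ✓
C4: sp3 ✓
C5: sp2
C6: sp2
C7: sp2
C8: sp
C9: sp2
C3, C4 → 2 sp3 carbons.

2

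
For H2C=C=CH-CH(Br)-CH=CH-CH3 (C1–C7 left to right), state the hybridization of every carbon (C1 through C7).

C1 is sp2: 3 σ bonds, plus one π bond, 3 electron-density regions.
C2 is sp: 2 σ bonds, plus two π bonds, 2 electron-density regions.
C3 has 3 σ bonds, plus one π bond: steric number 3 → sp2.
C4 — 4 σ bonds. Steric number 4, so sp3.
C5: 3 σ bonds, plus one π bond; 3 regions of electron density → sp2.
C6: 3 σ bonds, plus one π bond — 3 electron domains, sp2.
C7 carries 4 σ bonds, giving a steric number of 4, so it is sp3.

C1 sp2, C2 sp, C3 sp2, C4 sp3, C5 sp2, C6 sp2, C7 sp3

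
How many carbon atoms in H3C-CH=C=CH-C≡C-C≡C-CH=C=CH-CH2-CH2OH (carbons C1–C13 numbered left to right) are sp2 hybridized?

C1: sp3
C2: sp2 ✓
C3: sp
C4: sp2 ✓
C5: sp
C6: sp
C7: sp
C8: sp
C9: sp2 ✓
C10: sp
C11: sp2 ✓
C12: sp3
C13: sp3
C2, C4, C9, C11 → 4 sp2 carbons.

4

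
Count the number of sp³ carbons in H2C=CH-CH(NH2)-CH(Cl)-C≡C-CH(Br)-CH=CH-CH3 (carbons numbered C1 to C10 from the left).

C1: sp2
C2: sp2
C3: sp3 ✓
C4: sp3 ✓
C5: sp
C6: sp
C7: sp3 ✓
C8: sp2
C9: sp2
C10: sp3 ✓
C3, C4, C7, C10 → 4 sp3 carbons.

4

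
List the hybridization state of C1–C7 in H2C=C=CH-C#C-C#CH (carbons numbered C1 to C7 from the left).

C1 carries 3 σ bonds, plus one π bond, giving a steric number of 3, so it is sp2.
C2 — 2 σ bonds, plus two π bonds. Steric number 2, so sp.
C3 is sp2: 3 σ bonds, plus one π bond, 3 electron-density regions.
C4 — 2 σ bonds, plus two π bonds. Steric number 2, so sp.
C5 has 2 σ bonds, plus two π bonds: steric number 2 → sp.
C6 is sp: 2 σ bonds, plus two π bonds, 2 electron-density regions.
C7 has 2 σ bonds, plus two π bonds: steric number 2 → sp.

C1 sp2, C2 sp, C3 sp2, C4 sp, C5 sp, C6 sp, C7 sp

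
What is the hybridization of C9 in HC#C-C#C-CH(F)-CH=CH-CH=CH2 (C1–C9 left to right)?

sp^2

C9 is sp2: 3 σ bonds, plus one π bond, 3 electron-density regions.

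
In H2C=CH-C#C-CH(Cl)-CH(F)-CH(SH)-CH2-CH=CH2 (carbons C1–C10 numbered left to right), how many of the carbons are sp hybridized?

C1: sp2
C2: sp2
C3: sp ✓
C4: sp ✓
C5: sp3
C6: sp3
C7: sp3
C8: sp3
C9: sp2
C10: sp2
C3, C4 → 2 sp carbons.

2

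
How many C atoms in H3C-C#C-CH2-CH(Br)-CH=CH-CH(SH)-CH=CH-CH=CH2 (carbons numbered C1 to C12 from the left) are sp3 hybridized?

4

C1: sp3 ✓
C2: sp
C3: sp
C4: sp3 ✓
C5: sp3 ✓
C6: sp2
C7: sp2
C8: sp3 ✓
C9: sp2
C10: sp2
C11: sp2
C12: sp2
C1, C4, C5, C8 → 4 sp3 carbons.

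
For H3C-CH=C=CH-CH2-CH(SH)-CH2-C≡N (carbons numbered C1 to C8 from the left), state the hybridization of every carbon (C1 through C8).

C1 — 4 σ bonds. Steric number 4, so sp3.
C2: 3 σ bonds, plus one π bond — 3 electron domains, sp2.
C3 has 2 σ bonds, plus two π bonds: steric number 2 → sp.
C4 has 3 σ bonds, plus one π bond: steric number 3 → sp2.
C5 carries 4 σ bonds, giving a steric number of 4, so it is sp3.
C6: 4 σ bonds — 4 electron domains, sp3.
C7 is sp3: 4 σ bonds, 4 electron-density regions.
C8 (2 σ bonds, plus two π bonds) has steric number 2: sp.

C1 sp3, C2 sp2, C3 sp, C4 sp2, C5 sp3, C6 sp3, C7 sp3, C8 sp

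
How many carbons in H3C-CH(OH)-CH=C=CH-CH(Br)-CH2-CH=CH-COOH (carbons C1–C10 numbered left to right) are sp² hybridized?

C1: sp3
C2: sp3
C3: sp2 ✓
C4: sp
C5: sp2 ✓
C6: sp3
C7: sp3
C8: sp2 ✓
C9: sp2 ✓
C10: sp2 ✓
C3, C5, C8, C9, C10 → 5 sp2 carbons.

5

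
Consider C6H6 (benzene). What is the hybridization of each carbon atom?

Every ring carbon has three σ bonds and contributes one p electron to the aromatic π system.

sp2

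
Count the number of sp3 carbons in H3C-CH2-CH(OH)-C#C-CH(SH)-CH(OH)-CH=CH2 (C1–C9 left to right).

C1: sp3 ✓
C2: sp3 ✓
C3: sp3 ✓
C4: sp
C5: sp
C6: sp3 ✓
C7: sp3 ✓
C8: sp2
C9: sp2
C1, C2, C3, C6, C7 → 5 sp3 carbons.

5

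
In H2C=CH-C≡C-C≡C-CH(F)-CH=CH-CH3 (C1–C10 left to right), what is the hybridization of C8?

C8 carries 3 σ bonds, plus one π bond, giving a steric number of 3, so it is sp2.

sp²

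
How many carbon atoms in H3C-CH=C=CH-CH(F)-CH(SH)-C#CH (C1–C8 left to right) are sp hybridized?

C1: sp3
C2: sp2
C3: sp ✓
C4: sp2
C5: sp3
C6: sp3
C7: sp ✓
C8: sp ✓
C3, C7, C8 → 3 sp carbons.

3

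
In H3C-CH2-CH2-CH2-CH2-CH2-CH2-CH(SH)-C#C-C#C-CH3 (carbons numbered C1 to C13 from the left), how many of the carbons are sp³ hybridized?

C1: sp3 ✓
C2: sp3 ✓
C3: sp3 ✓
C4: sp3 ✓
C5: sp3 ✓
C6: sp3 ✓
C7: sp3 ✓
C8: sp3 ✓
C9: sp
C10: sp
C11: sp
C12: sp
C13: sp3 ✓
C1, C2, C3, C4, C5, C6, C7, C8, C13 → 9 sp3 carbons.

9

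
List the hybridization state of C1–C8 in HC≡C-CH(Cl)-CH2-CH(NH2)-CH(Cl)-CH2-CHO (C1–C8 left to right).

C1 (2 σ bonds, plus two π bonds) has steric number 2: sp.
C2: 2 σ bonds, plus two π bonds; 2 regions of electron density → sp.
C3: 4 σ bonds; 4 regions of electron density → sp3.
C4 — 4 σ bonds. Steric number 4, so sp3.
C5 — 4 σ bonds. Steric number 4, so sp3.
C6 (4 σ bonds) has steric number 4: sp3.
C7: 4 σ bonds; 4 regions of electron density → sp3.
C8 has 3 σ bonds, plus one π bond: steric number 3 → sp2.

C1 sp, C2 sp, C3 sp3, C4 sp3, C5 sp3, C6 sp3, C7 sp3, C8 sp2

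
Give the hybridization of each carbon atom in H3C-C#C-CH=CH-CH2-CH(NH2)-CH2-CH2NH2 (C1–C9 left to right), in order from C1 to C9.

C1 sp3, C2 sp, C3 sp, C4 sp2, C5 sp2, C6 sp3, C7 sp3, C8 sp3, C9 sp3

C1 carries 4 σ bonds, giving a steric number of 4, so it is sp3.
C2: 2 σ bonds, plus two π bonds; 2 regions of electron density → sp.
C3: 2 σ bonds, plus two π bonds — 2 electron domains, sp.
C4 is sp2: 3 σ bonds, plus one π bond, 3 electron-density regions.
C5: 3 σ bonds, plus one π bond — 3 electron domains, sp2.
C6 is sp3: 4 σ bonds, 4 electron-density regions.
C7 is sp3: 4 σ bonds, 4 electron-density regions.
C8 — 4 σ bonds. Steric number 4, so sp3.
C9 is sp3: 4 σ bonds, 4 electron-density regions.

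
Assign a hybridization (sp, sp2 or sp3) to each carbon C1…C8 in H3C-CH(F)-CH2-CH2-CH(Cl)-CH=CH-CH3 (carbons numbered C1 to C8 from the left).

C1 sp3, C2 sp3, C3 sp3, C4 sp3, C5 sp3, C6 sp2, C7 sp2, C8 sp3

C1 carries 4 σ bonds, giving a steric number of 4, so it is sp3.
C2 is sp3: 4 σ bonds, 4 electron-density regions.
C3: 4 σ bonds; 4 regions of electron density → sp3.
C4: 4 σ bonds; 4 regions of electron density → sp3.
C5 has 4 σ bonds: steric number 4 → sp3.
C6 is sp2: 3 σ bonds, plus one π bond, 3 electron-density regions.
C7: 3 σ bonds, plus one π bond; 3 regions of electron density → sp2.
C8 carries 4 σ bonds, giving a steric number of 4, so it is sp3.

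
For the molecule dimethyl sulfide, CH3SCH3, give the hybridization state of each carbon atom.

sp^3

Each carbon atom (4 σ bonds) has steric number 4: sp3.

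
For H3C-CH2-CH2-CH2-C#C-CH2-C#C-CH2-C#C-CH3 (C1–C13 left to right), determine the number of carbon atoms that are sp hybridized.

6

C1: sp3
C2: sp3
C3: sp3
C4: sp3
C5: sp ✓
C6: sp ✓
C7: sp3
C8: sp ✓
C9: sp ✓
C10: sp3
C11: sp ✓
C12: sp ✓
C13: sp3
C5, C6, C8, C9, C11, C12 → 6 sp carbons.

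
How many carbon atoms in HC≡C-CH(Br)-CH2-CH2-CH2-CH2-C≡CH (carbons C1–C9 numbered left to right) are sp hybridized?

C1: sp ✓
C2: sp ✓
C3: sp3
C4: sp3
C5: sp3
C6: sp3
C7: sp3
C8: sp ✓
C9: sp ✓
C1, C2, C8, C9 → 4 sp carbons.

4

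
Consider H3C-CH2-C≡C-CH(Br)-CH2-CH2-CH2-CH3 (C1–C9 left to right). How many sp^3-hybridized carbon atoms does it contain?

7

C1: sp3 ✓
C2: sp3 ✓
C3: sp
C4: sp
C5: sp3 ✓
C6: sp3 ✓
C7: sp3 ✓
C8: sp3 ✓
C9: sp3 ✓
C1, C2, C5, C6, C7, C8, C9 → 7 sp3 carbons.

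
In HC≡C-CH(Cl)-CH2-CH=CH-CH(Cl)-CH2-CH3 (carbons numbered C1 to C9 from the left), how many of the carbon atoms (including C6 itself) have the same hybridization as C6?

C6 is sp2 (one π bond).
C1: sp
C2: sp
C3: sp3
C4: sp3
C5: sp2 ✓
C6: sp2 ✓
C7: sp3
C8: sp3
C9: sp3
2 carbons are sp2.

2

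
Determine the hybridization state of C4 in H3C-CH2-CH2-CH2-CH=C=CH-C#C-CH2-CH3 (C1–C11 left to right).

C4 (4 σ bonds) has steric number 4: sp3.

sp³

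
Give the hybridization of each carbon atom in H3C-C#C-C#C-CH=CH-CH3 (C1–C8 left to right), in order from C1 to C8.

C1 is sp3: 4 σ bonds, 4 electron-density regions.
C2 is sp: 2 σ bonds, plus two π bonds, 2 electron-density regions.
C3 (2 σ bonds, plus two π bonds) has steric number 2: sp.
C4: 2 σ bonds, plus two π bonds; 2 regions of electron density → sp.
C5 carries 2 σ bonds, plus two π bonds, giving a steric number of 2, so it is sp.
C6 — 3 σ bonds, plus one π bond. Steric number 3, so sp2.
C7 has 3 σ bonds, plus one π bond: steric number 3 → sp2.
C8 — 4 σ bonds. Steric number 4, so sp3.

C1 sp3, C2 sp, C3 sp, C4 sp, C5 sp, C6 sp2, C7 sp2, C8 sp3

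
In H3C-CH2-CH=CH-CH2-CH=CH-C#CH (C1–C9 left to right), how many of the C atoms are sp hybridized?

2

C1: sp3
C2: sp3
C3: sp2
C4: sp2
C5: sp3
C6: sp2
C7: sp2
C8: sp ✓
C9: sp ✓
C8, C9 → 2 sp carbons.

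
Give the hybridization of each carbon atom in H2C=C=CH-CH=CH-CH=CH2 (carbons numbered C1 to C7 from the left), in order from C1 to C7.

C1: 3 σ bonds, plus one π bond; 3 regions of electron density → sp2.
C2 has 2 σ bonds, plus two π bonds: steric number 2 → sp.
C3 carries 3 σ bonds, plus one π bond, giving a steric number of 3, so it is sp2.
C4: 3 σ bonds, plus one π bond; 3 regions of electron density → sp2.
C5 carries 3 σ bonds, plus one π bond, giving a steric number of 3, so it is sp2.
C6 has 3 σ bonds, plus one π bond: steric number 3 → sp2.
C7: 3 σ bonds, plus one π bond — 3 electron domains, sp2.

C1 sp2, C2 sp, C3 sp2, C4 sp2, C5 sp2, C6 sp2, C7 sp2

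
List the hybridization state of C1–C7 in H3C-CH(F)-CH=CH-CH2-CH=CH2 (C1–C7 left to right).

C1 sp3, C2 sp3, C3 sp2, C4 sp2, C5 sp3, C6 sp2, C7 sp2

C1 is sp3: 4 σ bonds, 4 electron-density regions.
C2 has 4 σ bonds: steric number 4 → sp3.
C3 has 3 σ bonds, plus one π bond: steric number 3 → sp2.
C4 carries 3 σ bonds, plus one π bond, giving a steric number of 3, so it is sp2.
C5 has 4 σ bonds: steric number 4 → sp3.
C6: 3 σ bonds, plus one π bond — 3 electron domains, sp2.
C7 has 3 σ bonds, plus one π bond: steric number 3 → sp2.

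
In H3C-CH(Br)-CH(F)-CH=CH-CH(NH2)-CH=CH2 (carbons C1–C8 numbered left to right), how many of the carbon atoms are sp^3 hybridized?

C1: sp3 ✓
C2: sp3 ✓
C3: sp3 ✓
C4: sp2
C5: sp2
C6: sp3 ✓
C7: sp2
C8: sp2
C1, C2, C3, C6 → 4 sp3 carbons.

4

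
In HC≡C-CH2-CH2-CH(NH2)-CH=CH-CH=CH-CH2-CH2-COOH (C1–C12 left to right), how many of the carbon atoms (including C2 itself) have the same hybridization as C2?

2

C2 is sp (two π bonds).
C1: sp ✓
C2: sp ✓
C3: sp3
C4: sp3
C5: sp3
C6: sp2
C7: sp2
C8: sp2
C9: sp2
C10: sp3
C11: sp3
C12: sp2
2 carbons are sp.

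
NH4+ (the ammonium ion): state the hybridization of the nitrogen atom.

sp3

Four σ bonds, no lone pair → sp3, tetrahedral.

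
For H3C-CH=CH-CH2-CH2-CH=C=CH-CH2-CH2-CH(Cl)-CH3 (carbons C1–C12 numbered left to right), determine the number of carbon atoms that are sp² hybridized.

4

C1: sp3
C2: sp2 ✓
C3: sp2 ✓
C4: sp3
C5: sp3
C6: sp2 ✓
C7: sp
C8: sp2 ✓
C9: sp3
C10: sp3
C11: sp3
C12: sp3
C2, C3, C6, C8 → 4 sp2 carbons.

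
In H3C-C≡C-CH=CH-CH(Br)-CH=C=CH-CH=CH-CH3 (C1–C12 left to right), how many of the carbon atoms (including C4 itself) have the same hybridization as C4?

C4 is sp2 (one π bond).
C1: sp3
C2: sp
C3: sp
C4: sp2 ✓
C5: sp2 ✓
C6: sp3
C7: sp2 ✓
C8: sp
C9: sp2 ✓
C10: sp2 ✓
C11: sp2 ✓
C12: sp3
6 carbons are sp2.

6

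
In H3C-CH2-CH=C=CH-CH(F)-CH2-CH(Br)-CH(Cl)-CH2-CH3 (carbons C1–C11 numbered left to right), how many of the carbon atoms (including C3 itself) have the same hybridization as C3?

C3 is sp2 (one π bond).
C1: sp3
C2: sp3
C3: sp2 ✓
C4: sp
C5: sp2 ✓
C6: sp3
C7: sp3
C8: sp3
C9: sp3
C10: sp3
C11: sp3
2 carbons are sp2.

2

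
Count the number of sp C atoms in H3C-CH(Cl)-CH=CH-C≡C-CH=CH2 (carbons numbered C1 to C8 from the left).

2

C1: sp3
C2: sp3
C3: sp2
C4: sp2
C5: sp ✓
C6: sp ✓
C7: sp2
C8: sp2
C5, C6 → 2 sp carbons.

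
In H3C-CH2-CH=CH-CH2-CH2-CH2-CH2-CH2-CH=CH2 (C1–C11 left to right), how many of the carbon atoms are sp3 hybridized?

7

C1: sp3 ✓
C2: sp3 ✓
C3: sp2
C4: sp2
C5: sp3 ✓
C6: sp3 ✓
C7: sp3 ✓
C8: sp3 ✓
C9: sp3 ✓
C10: sp2
C11: sp2
C1, C2, C5, C6, C7, C8, C9 → 7 sp3 carbons.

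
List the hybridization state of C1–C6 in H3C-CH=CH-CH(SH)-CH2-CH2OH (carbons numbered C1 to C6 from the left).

C1 sp3, C2 sp2, C3 sp2, C4 sp3, C5 sp3, C6 sp3

C1: 4 σ bonds; 4 regions of electron density → sp3.
C2 carries 3 σ bonds, plus one π bond, giving a steric number of 3, so it is sp2.
C3: 3 σ bonds, plus one π bond — 3 electron domains, sp2.
C4 has 4 σ bonds: steric number 4 → sp3.
C5 is sp3: 4 σ bonds, 4 electron-density regions.
C6 (4 σ bonds) has steric number 4: sp3.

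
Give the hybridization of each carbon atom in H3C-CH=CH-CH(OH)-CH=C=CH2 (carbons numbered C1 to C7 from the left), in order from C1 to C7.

C1 (4 σ bonds) has steric number 4: sp3.
C2: 3 σ bonds, plus one π bond — 3 electron domains, sp2.
C3 — 3 σ bonds, plus one π bond. Steric number 3, so sp2.
C4 (4 σ bonds) has steric number 4: sp3.
C5 has 3 σ bonds, plus one π bond: steric number 3 → sp2.
C6 (2 σ bonds, plus two π bonds) has steric number 2: sp.
C7: 3 σ bonds, plus one π bond; 3 regions of electron density → sp2.

C1 sp3, C2 sp2, C3 sp2, C4 sp3, C5 sp2, C6 sp, C7 sp2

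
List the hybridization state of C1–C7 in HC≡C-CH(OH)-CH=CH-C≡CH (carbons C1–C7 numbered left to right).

C1 has 2 σ bonds, plus two π bonds: steric number 2 → sp.
C2: 2 σ bonds, plus two π bonds; 2 regions of electron density → sp.
C3: 4 σ bonds — 4 electron domains, sp3.
C4 has 3 σ bonds, plus one π bond: steric number 3 → sp2.
C5 (3 σ bonds, plus one π bond) has steric number 3: sp2.
C6 has 2 σ bonds, plus two π bonds: steric number 2 → sp.
C7 has 2 σ bonds, plus two π bonds: steric number 2 → sp.

C1 sp, C2 sp, C3 sp3, C4 sp2, C5 sp2, C6 sp, C7 sp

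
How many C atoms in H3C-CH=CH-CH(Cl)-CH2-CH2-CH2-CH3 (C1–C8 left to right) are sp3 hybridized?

C1: sp3 ✓
C2: sp2
C3: sp2
C4: sp3 ✓
C5: sp3 ✓
C6: sp3 ✓
C7: sp3 ✓
C8: sp3 ✓
C1, C4, C5, C6, C7, C8 → 6 sp3 carbons.

6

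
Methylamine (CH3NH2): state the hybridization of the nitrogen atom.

Three σ bonds + one lone pair = steric number 4 → sp3.

sp^3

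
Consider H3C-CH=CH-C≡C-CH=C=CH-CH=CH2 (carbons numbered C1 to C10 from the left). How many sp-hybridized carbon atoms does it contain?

C1: sp3
C2: sp2
C3: sp2
C4: sp ✓
C5: sp ✓
C6: sp2
C7: sp ✓
C8: sp2
C9: sp2
C10: sp2
C4, C5, C7 → 3 sp carbons.

3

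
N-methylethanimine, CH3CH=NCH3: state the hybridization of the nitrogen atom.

Two σ bonds + one lone pair = steric number 3 → sp2.

sp²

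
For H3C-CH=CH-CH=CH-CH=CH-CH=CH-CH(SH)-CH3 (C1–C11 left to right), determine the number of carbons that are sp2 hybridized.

8

C1: sp3
C2: sp2 ✓
C3: sp2 ✓
C4: sp2 ✓
C5: sp2 ✓
C6: sp2 ✓
C7: sp2 ✓
C8: sp2 ✓
C9: sp2 ✓
C10: sp3
C11: sp3
C2, C3, C4, C5, C6, C7, C8, C9 → 8 sp2 carbons.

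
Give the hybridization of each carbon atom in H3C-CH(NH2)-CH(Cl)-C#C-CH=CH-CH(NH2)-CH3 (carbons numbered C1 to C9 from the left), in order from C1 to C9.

C1 sp3, C2 sp3, C3 sp3, C4 sp, C5 sp, C6 sp2, C7 sp2, C8 sp3, C9 sp3

C1 is sp3: 4 σ bonds, 4 electron-density regions.
C2 is sp3: 4 σ bonds, 4 electron-density regions.
C3 has 4 σ bonds: steric number 4 → sp3.
C4 carries 2 σ bonds, plus two π bonds, giving a steric number of 2, so it is sp.
C5: 2 σ bonds, plus two π bonds; 2 regions of electron density → sp.
C6 — 3 σ bonds, plus one π bond. Steric number 3, so sp2.
C7 is sp2: 3 σ bonds, plus one π bond, 3 electron-density regions.
C8 is sp3: 4 σ bonds, 4 electron-density regions.
C9: 4 σ bonds — 4 electron domains, sp3.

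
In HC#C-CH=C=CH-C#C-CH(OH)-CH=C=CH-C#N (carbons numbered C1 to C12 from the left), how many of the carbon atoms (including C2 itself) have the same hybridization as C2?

C2 is sp (two π bonds).
C1: sp ✓
C2: sp ✓
C3: sp2
C4: sp ✓
C5: sp2
C6: sp ✓
C7: sp ✓
C8: sp3
C9: sp2
C10: sp ✓
C11: sp2
C12: sp ✓
7 carbons are sp.

7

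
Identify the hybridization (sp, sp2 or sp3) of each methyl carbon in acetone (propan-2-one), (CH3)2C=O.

Each methyl carbon: 4 σ bonds — 4 electron domains, sp3.

sp3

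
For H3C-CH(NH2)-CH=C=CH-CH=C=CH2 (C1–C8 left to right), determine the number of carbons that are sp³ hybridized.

C1: sp3 ✓
C2: sp3 ✓
C3: sp2
C4: sp
C5: sp2
C6: sp2
C7: sp
C8: sp2
C1, C2 → 2 sp3 carbons.

2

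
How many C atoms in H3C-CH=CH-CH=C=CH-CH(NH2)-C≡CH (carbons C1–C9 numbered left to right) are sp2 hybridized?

C1: sp3
C2: sp2 ✓
C3: sp2 ✓
C4: sp2 ✓
C5: sp
C6: sp2 ✓
C7: sp3
C8: sp
C9: sp
C2, C3, C4, C6 → 4 sp2 carbons.

4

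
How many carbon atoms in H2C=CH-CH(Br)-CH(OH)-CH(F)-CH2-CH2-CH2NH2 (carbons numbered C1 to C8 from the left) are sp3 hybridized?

C1: sp2
C2: sp2
C3: sp3 ✓
C4: sp3 ✓
C5: sp3 ✓
C6: sp3 ✓
C7: sp3 ✓
C8: sp3 ✓
C3, C4, C5, C6, C7, C8 → 6 sp3 carbons.

6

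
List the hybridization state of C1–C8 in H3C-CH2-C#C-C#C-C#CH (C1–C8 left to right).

C1: 4 σ bonds; 4 regions of electron density → sp3.
C2 — 4 σ bonds. Steric number 4, so sp3.
C3 carries 2 σ bonds, plus two π bonds, giving a steric number of 2, so it is sp.
C4 — 2 σ bonds, plus two π bonds. Steric number 2, so sp.
C5: 2 σ bonds, plus two π bonds; 2 regions of electron density → sp.
C6 carries 2 σ bonds, plus two π bonds, giving a steric number of 2, so it is sp.
C7 is sp: 2 σ bonds, plus two π bonds, 2 electron-density regions.
C8 has 2 σ bonds, plus two π bonds: steric number 2 → sp.

C1 sp3, C2 sp3, C3 sp, C4 sp, C5 sp, C6 sp, C7 sp, C8 sp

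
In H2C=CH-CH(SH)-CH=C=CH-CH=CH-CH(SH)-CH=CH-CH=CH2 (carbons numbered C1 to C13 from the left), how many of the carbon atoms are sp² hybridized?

10

C1: sp2 ✓
C2: sp2 ✓
C3: sp3
C4: sp2 ✓
C5: sp
C6: sp2 ✓
C7: sp2 ✓
C8: sp2 ✓
C9: sp3
C10: sp2 ✓
C11: sp2 ✓
C12: sp2 ✓
C13: sp2 ✓
C1, C2, C4, C6, C7, C8, C10, C11, C12, C13 → 10 sp2 carbons.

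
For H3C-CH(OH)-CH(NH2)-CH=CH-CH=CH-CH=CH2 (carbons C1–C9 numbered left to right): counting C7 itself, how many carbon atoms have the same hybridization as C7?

C7 is sp2 (one π bond).
C1: sp3
C2: sp3
C3: sp3
C4: sp2 ✓
C5: sp2 ✓
C6: sp2 ✓
C7: sp2 ✓
C8: sp2 ✓
C9: sp2 ✓
6 carbons are sp2.

6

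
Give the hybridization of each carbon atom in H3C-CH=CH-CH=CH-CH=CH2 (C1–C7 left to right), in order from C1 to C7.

C1 sp3, C2 sp2, C3 sp2, C4 sp2, C5 sp2, C6 sp2, C7 sp2

C1: 4 σ bonds; 4 regions of electron density → sp3.
C2: 3 σ bonds, plus one π bond — 3 electron domains, sp2.
C3: 3 σ bonds, plus one π bond — 3 electron domains, sp2.
C4: 3 σ bonds, plus one π bond; 3 regions of electron density → sp2.
C5 has 3 σ bonds, plus one π bond: steric number 3 → sp2.
C6: 3 σ bonds, plus one π bond; 3 regions of electron density → sp2.
C7 — 3 σ bonds, plus one π bond. Steric number 3, so sp2.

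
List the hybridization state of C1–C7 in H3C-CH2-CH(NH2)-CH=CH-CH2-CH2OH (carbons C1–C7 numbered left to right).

C1: 4 σ bonds; 4 regions of electron density → sp3.
C2 has 4 σ bonds: steric number 4 → sp3.
C3 (4 σ bonds) has steric number 4: sp3.
C4 is sp2: 3 σ bonds, plus one π bond, 3 electron-density regions.
C5 has 3 σ bonds, plus one π bond: steric number 3 → sp2.
C6: 4 σ bonds — 4 electron domains, sp3.
C7 is sp3: 4 σ bonds, 4 electron-density regions.

C1 sp3, C2 sp3, C3 sp3, C4 sp2, C5 sp2, C6 sp3, C7 sp3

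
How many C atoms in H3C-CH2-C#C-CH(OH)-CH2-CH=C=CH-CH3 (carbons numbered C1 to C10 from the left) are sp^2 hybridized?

2

C1: sp3
C2: sp3
C3: sp
C4: sp
C5: sp3
C6: sp3
C7: sp2 ✓
C8: sp
C9: sp2 ✓
C10: sp3
C7, C9 → 2 sp2 carbons.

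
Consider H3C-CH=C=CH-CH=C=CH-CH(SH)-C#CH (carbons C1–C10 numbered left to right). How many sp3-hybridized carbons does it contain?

2

C1: sp3 ✓
C2: sp2
C3: sp
C4: sp2
C5: sp2
C6: sp
C7: sp2
C8: sp3 ✓
C9: sp
C10: sp
C1, C8 → 2 sp3 carbons.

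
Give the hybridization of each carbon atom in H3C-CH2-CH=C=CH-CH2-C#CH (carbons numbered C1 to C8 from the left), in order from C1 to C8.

C1: 4 σ bonds — 4 electron domains, sp3.
C2: 4 σ bonds — 4 electron domains, sp3.
C3: 3 σ bonds, plus one π bond — 3 electron domains, sp2.
C4 has 2 σ bonds, plus two π bonds: steric number 2 → sp.
C5 has 3 σ bonds, plus one π bond: steric number 3 → sp2.
C6 is sp3: 4 σ bonds, 4 electron-density regions.
C7 has 2 σ bonds, plus two π bonds: steric number 2 → sp.
C8 carries 2 σ bonds, plus two π bonds, giving a steric number of 2, so it is sp.

C1 sp3, C2 sp3, C3 sp2, C4 sp, C5 sp2, C6 sp3, C7 sp, C8 sp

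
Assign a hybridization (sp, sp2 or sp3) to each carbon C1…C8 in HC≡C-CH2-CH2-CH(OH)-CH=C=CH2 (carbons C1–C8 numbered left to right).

C1 sp, C2 sp, C3 sp3, C4 sp3, C5 sp3, C6 sp2, C7 sp, C8 sp2

C1 is sp: 2 σ bonds, plus two π bonds, 2 electron-density regions.
C2 has 2 σ bonds, plus two π bonds: steric number 2 → sp.
C3 — 4 σ bonds. Steric number 4, so sp3.
C4: 4 σ bonds; 4 regions of electron density → sp3.
C5 carries 4 σ bonds, giving a steric number of 4, so it is sp3.
C6: 3 σ bonds, plus one π bond; 3 regions of electron density → sp2.
C7: 2 σ bonds, plus two π bonds; 2 regions of electron density → sp.
C8 is sp2: 3 σ bonds, plus one π bond, 3 electron-density regions.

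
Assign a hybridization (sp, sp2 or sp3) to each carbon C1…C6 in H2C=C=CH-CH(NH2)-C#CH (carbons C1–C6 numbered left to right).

C1 carries 3 σ bonds, plus one π bond, giving a steric number of 3, so it is sp2.
C2 carries 2 σ bonds, plus two π bonds, giving a steric number of 2, so it is sp.
C3: 3 σ bonds, plus one π bond — 3 electron domains, sp2.
C4 carries 4 σ bonds, giving a steric number of 4, so it is sp3.
C5 carries 2 σ bonds, plus two π bonds, giving a steric number of 2, so it is sp.
C6 — 2 σ bonds, plus two π bonds. Steric number 2, so sp.

C1 sp2, C2 sp, C3 sp2, C4 sp3, C5 sp, C6 sp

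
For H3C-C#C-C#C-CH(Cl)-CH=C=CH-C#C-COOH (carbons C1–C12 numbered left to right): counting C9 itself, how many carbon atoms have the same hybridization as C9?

C9 is sp2 (one π bond).
C1: sp3
C2: sp
C3: sp
C4: sp
C5: sp
C6: sp3
C7: sp2 ✓
C8: sp
C9: sp2 ✓
C10: sp
C11: sp
C12: sp2 ✓
3 carbons are sp2.

3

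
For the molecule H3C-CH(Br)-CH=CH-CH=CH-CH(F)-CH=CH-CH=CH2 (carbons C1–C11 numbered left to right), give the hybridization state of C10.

C10 carries 3 σ bonds, plus one π bond, giving a steric number of 3, so it is sp2.

sp^2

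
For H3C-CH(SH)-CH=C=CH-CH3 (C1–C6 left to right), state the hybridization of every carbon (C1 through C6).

C1 (4 σ bonds) has steric number 4: sp3.
C2 carries 4 σ bonds, giving a steric number of 4, so it is sp3.
C3 is sp2: 3 σ bonds, plus one π bond, 3 electron-density regions.
C4 is sp: 2 σ bonds, plus two π bonds, 2 electron-density regions.
C5 is sp2: 3 σ bonds, plus one π bond, 3 electron-density regions.
C6: 4 σ bonds; 4 regions of electron density → sp3.

C1 sp3, C2 sp3, C3 sp2, C4 sp, C5 sp2, C6 sp3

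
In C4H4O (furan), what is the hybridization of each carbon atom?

Each carbon atom (3 σ bonds, plus one π bond) has steric number 3: sp2.

sp²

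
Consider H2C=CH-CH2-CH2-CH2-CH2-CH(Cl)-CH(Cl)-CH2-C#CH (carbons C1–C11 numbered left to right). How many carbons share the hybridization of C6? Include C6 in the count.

C6 is sp3 (only σ bonds).
C1: sp2
C2: sp2
C3: sp3 ✓
C4: sp3 ✓
C5: sp3 ✓
C6: sp3 ✓
C7: sp3 ✓
C8: sp3 ✓
C9: sp3 ✓
C10: sp
C11: sp
7 carbons are sp3.

7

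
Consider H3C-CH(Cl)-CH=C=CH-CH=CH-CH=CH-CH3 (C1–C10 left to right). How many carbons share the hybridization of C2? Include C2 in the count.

C2 is sp3 (only σ bonds).
C1: sp3 ✓
C2: sp3 ✓
C3: sp2
C4: sp
C5: sp2
C6: sp2
C7: sp2
C8: sp2
C9: sp2
C10: sp3 ✓
3 carbons are sp3.

3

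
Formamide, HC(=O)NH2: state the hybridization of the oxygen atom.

The oxygen atom has 1 σ bond and 2 lone pairs, plus one π bond: steric number 3 → sp2.

sp^2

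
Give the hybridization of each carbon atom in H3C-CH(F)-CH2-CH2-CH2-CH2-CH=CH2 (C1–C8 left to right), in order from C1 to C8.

C1 sp3, C2 sp3, C3 sp3, C4 sp3, C5 sp3, C6 sp3, C7 sp2, C8 sp2

C1 has 4 σ bonds: steric number 4 → sp3.
C2 carries 4 σ bonds, giving a steric number of 4, so it is sp3.
C3 has 4 σ bonds: steric number 4 → sp3.
C4 carries 4 σ bonds, giving a steric number of 4, so it is sp3.
C5 carries 4 σ bonds, giving a steric number of 4, so it is sp3.
C6 — 4 σ bonds. Steric number 4, so sp3.
C7 (3 σ bonds, plus one π bond) has steric number 3: sp2.
C8 has 3 σ bonds, plus one π bond: steric number 3 → sp2.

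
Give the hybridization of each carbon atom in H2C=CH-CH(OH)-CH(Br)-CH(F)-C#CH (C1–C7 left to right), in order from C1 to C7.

C1 sp2, C2 sp2, C3 sp3, C4 sp3, C5 sp3, C6 sp, C7 sp

C1 has 3 σ bonds, plus one π bond: steric number 3 → sp2.
C2 has 3 σ bonds, plus one π bond: steric number 3 → sp2.
C3 carries 4 σ bonds, giving a steric number of 4, so it is sp3.
C4 (4 σ bonds) has steric number 4: sp3.
C5 carries 4 σ bonds, giving a steric number of 4, so it is sp3.
C6 is sp: 2 σ bonds, plus two π bonds, 2 electron-density regions.
C7 has 2 σ bonds, plus two π bonds: steric number 2 → sp.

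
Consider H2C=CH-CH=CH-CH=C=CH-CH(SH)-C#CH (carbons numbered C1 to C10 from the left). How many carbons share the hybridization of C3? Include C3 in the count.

6

C3 is sp2 (one π bond).
C1: sp2 ✓
C2: sp2 ✓
C3: sp2 ✓
C4: sp2 ✓
C5: sp2 ✓
C6: sp
C7: sp2 ✓
C8: sp3
C9: sp
C10: sp
6 carbons are sp2.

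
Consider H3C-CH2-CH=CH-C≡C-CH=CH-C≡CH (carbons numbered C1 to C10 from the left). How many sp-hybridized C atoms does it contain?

4

C1: sp3
C2: sp3
C3: sp2
C4: sp2
C5: sp ✓
C6: sp ✓
C7: sp2
C8: sp2
C9: sp ✓
C10: sp ✓
C5, C6, C9, C10 → 4 sp carbons.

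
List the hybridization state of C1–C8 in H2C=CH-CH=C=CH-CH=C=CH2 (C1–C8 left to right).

C1: 3 σ bonds, plus one π bond; 3 regions of electron density → sp2.
C2 (3 σ bonds, plus one π bond) has steric number 3: sp2.
C3 (3 σ bonds, plus one π bond) has steric number 3: sp2.
C4 (2 σ bonds, plus two π bonds) has steric number 2: sp.
C5: 3 σ bonds, plus one π bond; 3 regions of electron density → sp2.
C6 carries 3 σ bonds, plus one π bond, giving a steric number of 3, so it is sp2.
C7 has 2 σ bonds, plus two π bonds: steric number 2 → sp.
C8 — 3 σ bonds, plus one π bond. Steric number 3, so sp2.

C1 sp2, C2 sp2, C3 sp2, C4 sp, C5 sp2, C6 sp2, C7 sp, C8 sp2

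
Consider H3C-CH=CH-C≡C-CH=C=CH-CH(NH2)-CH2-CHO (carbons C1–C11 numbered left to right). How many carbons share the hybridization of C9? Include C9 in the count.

C9 is sp3 (only σ bonds).
C1: sp3 ✓
C2: sp2
C3: sp2
C4: sp
C5: sp
C6: sp2
C7: sp
C8: sp2
C9: sp3 ✓
C10: sp3 ✓
C11: sp2
3 carbons are sp3.

3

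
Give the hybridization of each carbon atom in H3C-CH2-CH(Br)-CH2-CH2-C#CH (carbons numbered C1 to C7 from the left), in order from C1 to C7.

C1: 4 σ bonds — 4 electron domains, sp3.
C2 has 4 σ bonds: steric number 4 → sp3.
C3 — 4 σ bonds. Steric number 4, so sp3.
C4 has 4 σ bonds: steric number 4 → sp3.
C5 has 4 σ bonds: steric number 4 → sp3.
C6 carries 2 σ bonds, plus two π bonds, giving a steric number of 2, so it is sp.
C7 is sp: 2 σ bonds, plus two π bonds, 2 electron-density regions.

C1 sp3, C2 sp3, C3 sp3, C4 sp3, C5 sp3, C6 sp, C7 sp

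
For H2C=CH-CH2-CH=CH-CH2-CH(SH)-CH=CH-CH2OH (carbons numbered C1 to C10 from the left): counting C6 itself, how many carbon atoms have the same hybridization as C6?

4

C6 is sp3 (only σ bonds).
C1: sp2
C2: sp2
C3: sp3 ✓
C4: sp2
C5: sp2
C6: sp3 ✓
C7: sp3 ✓
C8: sp2
C9: sp2
C10: sp3 ✓
4 carbons are sp3.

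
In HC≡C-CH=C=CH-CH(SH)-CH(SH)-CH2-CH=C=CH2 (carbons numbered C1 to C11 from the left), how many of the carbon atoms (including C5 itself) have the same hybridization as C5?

4

C5 is sp2 (one π bond).
C1: sp
C2: sp
C3: sp2 ✓
C4: sp
C5: sp2 ✓
C6: sp3
C7: sp3
C8: sp3
C9: sp2 ✓
C10: sp
C11: sp2 ✓
4 carbons are sp2.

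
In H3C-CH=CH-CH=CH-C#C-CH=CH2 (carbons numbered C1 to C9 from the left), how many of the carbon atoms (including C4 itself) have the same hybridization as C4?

6

C4 is sp2 (one π bond).
C1: sp3
C2: sp2 ✓
C3: sp2 ✓
C4: sp2 ✓
C5: sp2 ✓
C6: sp
C7: sp
C8: sp2 ✓
C9: sp2 ✓
6 carbons are sp2.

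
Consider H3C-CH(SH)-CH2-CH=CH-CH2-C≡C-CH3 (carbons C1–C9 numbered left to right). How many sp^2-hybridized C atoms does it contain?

2

C1: sp3
C2: sp3
C3: sp3
C4: sp2 ✓
C5: sp2 ✓
C6: sp3
C7: sp
C8: sp
C9: sp3
C4, C5 → 2 sp2 carbons.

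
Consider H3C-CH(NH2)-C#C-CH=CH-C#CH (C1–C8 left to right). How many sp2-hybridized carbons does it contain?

C1: sp3
C2: sp3
C3: sp
C4: sp
C5: sp2 ✓
C6: sp2 ✓
C7: sp
C8: sp
C5, C6 → 2 sp2 carbons.

2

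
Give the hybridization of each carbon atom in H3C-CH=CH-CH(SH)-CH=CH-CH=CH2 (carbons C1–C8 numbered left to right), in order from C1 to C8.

C1 sp3, C2 sp2, C3 sp2, C4 sp3, C5 sp2, C6 sp2, C7 sp2, C8 sp2

C1: 4 σ bonds — 4 electron domains, sp3.
C2 (3 σ bonds, plus one π bond) has steric number 3: sp2.
C3 carries 3 σ bonds, plus one π bond, giving a steric number of 3, so it is sp2.
C4: 4 σ bonds — 4 electron domains, sp3.
C5: 3 σ bonds, plus one π bond; 3 regions of electron density → sp2.
C6 (3 σ bonds, plus one π bond) has steric number 3: sp2.
C7 — 3 σ bonds, plus one π bond. Steric number 3, so sp2.
C8 (3 σ bonds, plus one π bond) has steric number 3: sp2.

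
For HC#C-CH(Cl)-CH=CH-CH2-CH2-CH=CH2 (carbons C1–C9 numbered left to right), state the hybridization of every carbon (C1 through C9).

C1 sp, C2 sp, C3 sp3, C4 sp2, C5 sp2, C6 sp3, C7 sp3, C8 sp2, C9 sp2

C1 carries 2 σ bonds, plus two π bonds, giving a steric number of 2, so it is sp.
C2 — 2 σ bonds, plus two π bonds. Steric number 2, so sp.
C3 is sp3: 4 σ bonds, 4 electron-density regions.
C4 (3 σ bonds, plus one π bond) has steric number 3: sp2.
C5: 3 σ bonds, plus one π bond; 3 regions of electron density → sp2.
C6 is sp3: 4 σ bonds, 4 electron-density regions.
C7: 4 σ bonds — 4 electron domains, sp3.
C8 carries 3 σ bonds, plus one π bond, giving a steric number of 3, so it is sp2.
C9: 3 σ bonds, plus one π bond; 3 regions of electron density → sp2.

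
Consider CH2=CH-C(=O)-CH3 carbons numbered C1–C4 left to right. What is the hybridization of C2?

sp^2

C2 carries 3 σ bonds, plus one π bond, giving a steric number of 3, so it is sp2.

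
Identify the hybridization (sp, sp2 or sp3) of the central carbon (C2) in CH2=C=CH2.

Two σ bonds and two π bonds (one to each neighbour) → sp.

sp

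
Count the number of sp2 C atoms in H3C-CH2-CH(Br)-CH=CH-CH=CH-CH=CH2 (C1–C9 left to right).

C1: sp3
C2: sp3
C3: sp3
C4: sp2 ✓
C5: sp2 ✓
C6: sp2 ✓
C7: sp2 ✓
C8: sp2 ✓
C9: sp2 ✓
C4, C5, C6, C7, C8, C9 → 6 sp2 carbons.

6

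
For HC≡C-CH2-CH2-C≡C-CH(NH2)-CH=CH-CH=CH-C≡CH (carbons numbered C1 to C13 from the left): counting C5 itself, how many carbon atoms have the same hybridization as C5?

C5 is sp (two π bonds).
C1: sp ✓
C2: sp ✓
C3: sp3
C4: sp3
C5: sp ✓
C6: sp ✓
C7: sp3
C8: sp2
C9: sp2
C10: sp2
C11: sp2
C12: sp ✓
C13: sp ✓
6 carbons are sp.

6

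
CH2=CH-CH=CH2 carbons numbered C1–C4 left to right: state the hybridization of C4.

sp²

C4 — 3 σ bonds, plus one π bond. Steric number 3, so sp2.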